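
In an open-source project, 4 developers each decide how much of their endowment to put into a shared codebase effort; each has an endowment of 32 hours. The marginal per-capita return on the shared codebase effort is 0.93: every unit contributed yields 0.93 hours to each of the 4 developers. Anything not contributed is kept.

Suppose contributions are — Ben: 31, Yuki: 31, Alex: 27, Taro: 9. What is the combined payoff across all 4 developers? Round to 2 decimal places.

Total contributed: 31 + 31 + 27 + 9 = 98; total kept: 4 × 32 − 98 = 30.
The shared codebase effort pays out 0.93 × 4 × 98 = 364.56 in aggregate.
Group total = 30 + 364.56 = 394.56.

394.56 hours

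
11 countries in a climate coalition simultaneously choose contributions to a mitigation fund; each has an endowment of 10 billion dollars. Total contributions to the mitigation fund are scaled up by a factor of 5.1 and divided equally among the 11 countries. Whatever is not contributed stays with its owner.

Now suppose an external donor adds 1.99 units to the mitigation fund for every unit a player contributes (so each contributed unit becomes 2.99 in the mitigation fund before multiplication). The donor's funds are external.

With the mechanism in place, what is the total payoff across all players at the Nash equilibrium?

With the mechanism, a contributed unit returns 5.1 × 2.99 / 11 = 1.3863 per unit of net cost to the contributor — now above 1 — so contributing fully is weakly dominant for every player.
At the Nash equilibrium everyone contributes 10. Group total payoff = 5.1 × 2.99 × 110 = 1677.39.

1677.39 billion dollars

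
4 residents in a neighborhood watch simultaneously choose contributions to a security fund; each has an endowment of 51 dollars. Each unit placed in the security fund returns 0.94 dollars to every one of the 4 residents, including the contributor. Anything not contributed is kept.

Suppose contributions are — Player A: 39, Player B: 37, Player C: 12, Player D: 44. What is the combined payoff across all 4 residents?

568.32 dollars

Total contributed: 39 + 37 + 12 + 44 = 132; total kept: 4 × 51 − 132 = 72.
The security fund pays out 0.94 × 4 × 132 = 496.32 in aggregate.
Group total = 72 + 496.32 = 568.32.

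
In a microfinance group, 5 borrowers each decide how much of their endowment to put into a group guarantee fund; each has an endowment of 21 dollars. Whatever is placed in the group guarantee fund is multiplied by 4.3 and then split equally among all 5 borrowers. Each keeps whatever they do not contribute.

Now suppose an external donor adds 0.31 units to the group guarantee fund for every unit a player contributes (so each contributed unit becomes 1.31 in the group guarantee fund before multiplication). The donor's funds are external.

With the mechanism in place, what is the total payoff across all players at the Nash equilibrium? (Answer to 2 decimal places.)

591.47 dollars

With the mechanism, a contributed unit returns 4.3 × 1.31 / 5 = 1.1266 per unit of net cost to the contributor — now above 1 — so contributing fully is weakly dominant for every player.
So the Nash equilibrium is full contribution by all 5; the group earns 4.3 × 1.31 × 105 = 591.47.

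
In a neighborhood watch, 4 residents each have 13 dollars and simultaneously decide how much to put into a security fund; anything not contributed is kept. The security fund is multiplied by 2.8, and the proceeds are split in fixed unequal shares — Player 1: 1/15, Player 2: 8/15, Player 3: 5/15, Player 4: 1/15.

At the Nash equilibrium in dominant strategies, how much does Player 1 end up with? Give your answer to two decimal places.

A player with share s gets back 2.8·s per unit contributed, so full contribution is dominant for anyone with s > 1/2.8 = 0.3571 and zero contribution is dominant for anyone below.
Only Player 2 (8/15) clears that bar, contributing 13; the remaining 3 contribute 0. Total contributed: 13.
Player 1 keeps 13 and receives 2.8 × 13 × 1/15 = 2.43 from the security fund, for a payoff of 15.43.

15.43 dollars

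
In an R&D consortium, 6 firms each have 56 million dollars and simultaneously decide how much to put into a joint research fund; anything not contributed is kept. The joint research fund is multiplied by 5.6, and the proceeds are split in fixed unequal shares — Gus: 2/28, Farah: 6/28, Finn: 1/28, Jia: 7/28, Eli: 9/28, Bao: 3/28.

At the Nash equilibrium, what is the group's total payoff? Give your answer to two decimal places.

Each unit j contributes comes back to j as 5.6 × (j's share), so j prefers to contribute only if that share exceeds 1/5.6 = 0.1786; otherwise keeping the unit dominates.
Farah, Jia and Eli are above the threshold, contributing 56 each; the remaining 3 contribute 0. Total contributed: 168.
The joint research fund pays out 5.6 × 168 = 940.80 in total (split across the unequal shares, but the aggregate is all that matters for the group sum).
The 3 free-riders keep 56 each, adding 168. Group total = 168 + 940.80 = 1108.80.

1108.80 million dollars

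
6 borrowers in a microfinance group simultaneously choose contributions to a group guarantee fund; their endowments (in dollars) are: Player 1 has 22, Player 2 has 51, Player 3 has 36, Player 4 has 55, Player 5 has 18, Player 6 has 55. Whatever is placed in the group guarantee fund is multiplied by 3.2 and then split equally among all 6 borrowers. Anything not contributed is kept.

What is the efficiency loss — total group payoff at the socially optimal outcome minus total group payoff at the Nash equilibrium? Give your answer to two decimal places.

521.40 dollars

The private return per contributed unit is 3.2/6 = 0.5333 < 1 for every player regardless of endowment, so the Nash equilibrium is zero contribution and the group total is Σ E_j = 22 + 51 + 36 + 55 + 18 + 55 = 237.
Each contributed unit returns 3.200 to the group, so the social optimum is full contribution by everyone: group total = 3.200 × 237 = 758.40.
Efficiency loss = (3.200 − 1) × 237 = 521.40.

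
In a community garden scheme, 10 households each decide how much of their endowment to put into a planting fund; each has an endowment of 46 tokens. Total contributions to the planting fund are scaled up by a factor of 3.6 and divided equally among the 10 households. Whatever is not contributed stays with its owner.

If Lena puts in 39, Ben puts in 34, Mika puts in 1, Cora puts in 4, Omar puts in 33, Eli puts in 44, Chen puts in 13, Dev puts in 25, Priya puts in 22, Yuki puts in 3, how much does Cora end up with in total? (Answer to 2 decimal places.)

Total contributed: 39 + 34 + 1 + 4 + 33 + 44 + 13 + 25 + 22 + 3 = 218.
Each receives 3.6 × 218 / 10 = 78.48 from the planting fund.
Cora keeps 46 − 4 = 42, so Cora's payoff is 42 + 78.48 = 120.48.

120.48 tokens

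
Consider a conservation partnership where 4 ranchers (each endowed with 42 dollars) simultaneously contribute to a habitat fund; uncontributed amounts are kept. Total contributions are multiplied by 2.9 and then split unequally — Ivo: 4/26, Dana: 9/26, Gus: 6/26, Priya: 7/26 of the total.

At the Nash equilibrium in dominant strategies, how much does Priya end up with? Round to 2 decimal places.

74.79 dollars

A player with share s gets back 2.9·s per unit contributed, so full contribution is dominant for anyone with s > 1/2.9 = 0.3448 and zero contribution is dominant for anyone below.
Only Dana (9/26) clears that bar, contributing 42; the remaining 3 contribute 0. Total contributed: 42.
Priya keeps 42 and receives 2.9 × 42 × 7/26 = 32.79 from the habitat fund, for a payoff of 74.79.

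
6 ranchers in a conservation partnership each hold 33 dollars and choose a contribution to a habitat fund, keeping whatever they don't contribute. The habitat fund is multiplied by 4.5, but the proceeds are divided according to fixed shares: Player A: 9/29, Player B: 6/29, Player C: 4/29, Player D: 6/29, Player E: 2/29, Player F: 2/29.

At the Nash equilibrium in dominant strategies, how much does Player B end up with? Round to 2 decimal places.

63.72 dollars

A player with share s gets back 4.5·s per unit contributed, so full contribution is dominant for anyone with s > 1/4.5 = 0.2222 and zero contribution is dominant for anyone below.
Only Player A (9/29) clears that bar, contributing 33; the remaining 5 contribute 0. Total contributed: 33.
Player B keeps 33 and receives 4.5 × 33 × 6/29 = 30.72 from the habitat fund, for a payoff of 63.72.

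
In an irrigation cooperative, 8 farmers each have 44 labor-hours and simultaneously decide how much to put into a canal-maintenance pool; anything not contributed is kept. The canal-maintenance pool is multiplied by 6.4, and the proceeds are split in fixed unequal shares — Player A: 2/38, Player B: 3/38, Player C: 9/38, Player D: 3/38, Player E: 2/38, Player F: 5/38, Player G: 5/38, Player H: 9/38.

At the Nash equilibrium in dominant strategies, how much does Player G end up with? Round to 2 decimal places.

118.11 labor-hours

For player j, contributing a unit is worthwhile iff 6.4 × (j's share) ≥ 1, i.e. iff j's share is at least 0.1563.
Player C and Player H clear that bar, contributing 44 each; the remaining 6 contribute 0. Total contributed: 88.
Player G keeps 44 and receives 6.4 × 88 × 5/38 = 74.11 from the canal-maintenance pool, for a payoff of 118.11.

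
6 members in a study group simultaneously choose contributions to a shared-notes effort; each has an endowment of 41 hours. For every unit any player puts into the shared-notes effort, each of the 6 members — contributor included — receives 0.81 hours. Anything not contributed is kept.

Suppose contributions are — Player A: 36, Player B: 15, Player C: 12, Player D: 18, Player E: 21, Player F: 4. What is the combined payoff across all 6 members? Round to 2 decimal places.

655.16 hours

Total contributed: 36 + 15 + 12 + 18 + 21 + 4 = 106; total kept: 6 × 41 − 106 = 140.
The shared-notes effort pays out 0.81 × 6 × 106 = 515.16 in aggregate.
Group total = 140 + 515.16 = 655.16.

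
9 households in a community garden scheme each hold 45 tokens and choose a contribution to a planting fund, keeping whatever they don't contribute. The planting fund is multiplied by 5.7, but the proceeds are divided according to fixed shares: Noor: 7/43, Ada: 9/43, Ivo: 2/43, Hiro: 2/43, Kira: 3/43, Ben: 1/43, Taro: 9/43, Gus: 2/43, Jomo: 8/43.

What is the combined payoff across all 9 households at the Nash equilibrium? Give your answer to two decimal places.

A player with share s gets back 5.7·s per unit contributed, so full contribution is dominant for anyone with s > 1/5.7 = 0.1754 and zero contribution is dominant for anyone below.
The shares above 0.1754 belong to Ada, Taro and Jomo, contributing 45 each; the remaining 6 contribute 0. Total contributed: 135.
The planting fund pays out 5.7 × 135 = 769.50 in total (split across the unequal shares, but the aggregate is all that matters for the group sum).
The 6 free-riders keep 45 each, adding 270. Group total = 270 + 769.50 = 1039.50.

1039.50 tokens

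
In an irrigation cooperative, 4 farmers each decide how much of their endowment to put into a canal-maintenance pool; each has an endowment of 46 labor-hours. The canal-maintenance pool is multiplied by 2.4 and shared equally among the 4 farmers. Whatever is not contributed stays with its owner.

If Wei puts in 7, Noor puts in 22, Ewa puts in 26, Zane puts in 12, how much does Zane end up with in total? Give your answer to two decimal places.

Total contributed: 7 + 22 + 26 + 12 = 67.
Each receives 2.4 × 67 / 4 = 40.20 from the canal-maintenance pool.
Zane keeps 46 − 12 = 34, so Zane's payoff is 34 + 40.20 = 74.20.

74.20 labor-hours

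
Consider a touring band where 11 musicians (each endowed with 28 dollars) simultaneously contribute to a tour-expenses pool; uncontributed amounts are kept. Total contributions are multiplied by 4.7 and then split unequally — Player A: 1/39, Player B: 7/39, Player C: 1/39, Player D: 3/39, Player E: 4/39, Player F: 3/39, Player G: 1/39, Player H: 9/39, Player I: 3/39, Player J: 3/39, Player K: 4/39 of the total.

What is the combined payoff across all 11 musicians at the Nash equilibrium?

For player j, contributing a unit is worthwhile iff 4.7 × (j's share) ≥ 1, i.e. iff j's share is at least 0.2128.
Only Player H (9/39) clears that bar, contributing 28; the remaining 10 contribute 0. Total contributed: 28.
The tour-expenses pool pays out 4.7 × 28 = 131.60 in total (split across the unequal shares, but the aggregate is all that matters for the group sum).
The 10 free-riders keep 28 each, adding 280. Group total = 280 + 131.60 = 411.60.

411.60 dollars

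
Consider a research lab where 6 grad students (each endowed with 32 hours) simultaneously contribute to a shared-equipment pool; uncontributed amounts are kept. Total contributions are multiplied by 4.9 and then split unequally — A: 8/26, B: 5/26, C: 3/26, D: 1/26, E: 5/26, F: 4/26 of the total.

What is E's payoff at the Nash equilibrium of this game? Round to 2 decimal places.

A player with share s gets back 4.9·s per unit contributed, so full contribution is dominant for anyone with s > 1/4.9 = 0.2041 and zero contribution is dominant for anyone below.
Only A (8/26) clears that bar, contributing 32; the remaining 5 contribute 0. Total contributed: 32.
E keeps 32 and receives 4.9 × 32 × 5/26 = 30.15 from the shared-equipment pool, for a payoff of 62.15.

62.15 hours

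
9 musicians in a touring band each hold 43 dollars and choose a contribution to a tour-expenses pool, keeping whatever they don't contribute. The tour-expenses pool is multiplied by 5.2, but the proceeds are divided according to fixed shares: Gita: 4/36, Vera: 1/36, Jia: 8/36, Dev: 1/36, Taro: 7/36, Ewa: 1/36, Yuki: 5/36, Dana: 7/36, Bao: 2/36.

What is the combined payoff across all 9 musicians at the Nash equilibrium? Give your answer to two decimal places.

A player with share s gets back 5.2·s per unit contributed, so full contribution is dominant for anyone with s > 1/5.2 = 0.1923 and zero contribution is dominant for anyone below.
Jia, Taro and Dana are above the threshold, contributing 43 each; the remaining 6 contribute 0. Total contributed: 129.
The tour-expenses pool pays out 5.2 × 129 = 670.80 in total (split across the unequal shares, but the aggregate is all that matters for the group sum).
The 6 free-riders keep 43 each, adding 258. Group total = 258 + 670.80 = 928.80.

928.80 dollars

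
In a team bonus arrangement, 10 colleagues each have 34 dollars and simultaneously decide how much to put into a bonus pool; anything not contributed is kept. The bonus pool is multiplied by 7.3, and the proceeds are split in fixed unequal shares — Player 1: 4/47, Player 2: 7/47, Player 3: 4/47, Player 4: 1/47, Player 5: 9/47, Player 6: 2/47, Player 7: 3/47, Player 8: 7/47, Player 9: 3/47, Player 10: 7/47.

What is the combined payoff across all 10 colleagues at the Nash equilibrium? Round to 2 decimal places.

1196.80 dollars

A player with share s gets back 7.3·s per unit contributed, so full contribution is dominant for anyone with s > 1/7.3 = 0.1370 and zero contribution is dominant for anyone below.
Player 2, Player 5, Player 8 and Player 10 are above the threshold, contributing 34 each; the remaining 6 contribute 0. Total contributed: 136.
The bonus pool pays out 7.3 × 136 = 992.80 in total (split across the unequal shares, but the aggregate is all that matters for the group sum).
The 6 free-riders keep 34 each, adding 204. Group total = 204 + 992.80 = 1196.80.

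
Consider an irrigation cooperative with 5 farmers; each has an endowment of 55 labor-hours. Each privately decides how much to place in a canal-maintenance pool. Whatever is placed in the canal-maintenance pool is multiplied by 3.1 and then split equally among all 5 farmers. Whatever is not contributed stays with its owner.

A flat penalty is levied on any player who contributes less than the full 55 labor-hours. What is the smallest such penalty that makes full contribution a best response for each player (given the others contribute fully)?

Given the others contribute fully, the best deviation is to contribute 0 (any partial contribution still incurs the fine and gives up units whose private return 0.6200 is below 1).
Deviating from 55 to 0 saves 55 labor-hours but forfeits the deviator's share of the drop in the canal-maintenance pool: 3.1/5 × 55 = 34.10.
So the deviation gain is 55 − 34.10 = 20.90, and the fine must be at least 20.90 labor-hours to wipe it out.

20.90 labor-hours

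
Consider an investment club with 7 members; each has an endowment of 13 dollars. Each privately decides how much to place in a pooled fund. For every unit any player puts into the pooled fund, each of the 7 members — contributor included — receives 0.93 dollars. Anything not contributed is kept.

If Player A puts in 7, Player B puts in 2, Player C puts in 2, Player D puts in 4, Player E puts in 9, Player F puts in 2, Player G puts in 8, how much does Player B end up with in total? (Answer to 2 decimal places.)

42.62 dollars

Total contributed: 7 + 2 + 2 + 4 + 9 + 2 + 8 = 34.
Each receives 0.93 × 34 = 31.62 from the pooled fund.
Player B keeps 13 − 2 = 11, so Player B's payoff is 11 + 31.62 = 42.62.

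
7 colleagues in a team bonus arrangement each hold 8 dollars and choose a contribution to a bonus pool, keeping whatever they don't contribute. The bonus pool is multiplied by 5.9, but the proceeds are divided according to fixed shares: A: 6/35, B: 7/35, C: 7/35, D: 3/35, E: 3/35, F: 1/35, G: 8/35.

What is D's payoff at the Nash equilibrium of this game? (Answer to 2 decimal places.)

Player j's private return per contributed unit is 5.9 × (j's share). Contributing is weakly dominant for j when that share is at least 1/5.9 = 0.1695, and contributing 0 is dominant otherwise.
The shares above 0.1695 belong to A, B, C and G, contributing 8 each; the remaining 3 contribute 0. Total contributed: 32.
D keeps 8 and receives 5.9 × 32 × 3/35 = 16.18 from the bonus pool, for a payoff of 24.18.

24.18 dollars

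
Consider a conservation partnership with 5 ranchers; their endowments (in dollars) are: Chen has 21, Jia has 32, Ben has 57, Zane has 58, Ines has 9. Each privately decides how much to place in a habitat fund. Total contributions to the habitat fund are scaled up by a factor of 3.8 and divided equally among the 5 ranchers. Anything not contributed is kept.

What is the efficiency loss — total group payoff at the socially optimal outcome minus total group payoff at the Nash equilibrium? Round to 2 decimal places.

495.60 dollars

The private return per contributed unit is 3.8/5 = 0.7600 < 1 for every player regardless of endowment, so the Nash equilibrium is zero contribution and the group total is Σ E_j = 21 + 32 + 57 + 58 + 9 = 177.
Each contributed unit returns 3.800 to the group, so the social optimum is full contribution by everyone: group total = 3.800 × 177 = 672.60.
Efficiency loss = (3.800 − 1) × 177 = 495.60.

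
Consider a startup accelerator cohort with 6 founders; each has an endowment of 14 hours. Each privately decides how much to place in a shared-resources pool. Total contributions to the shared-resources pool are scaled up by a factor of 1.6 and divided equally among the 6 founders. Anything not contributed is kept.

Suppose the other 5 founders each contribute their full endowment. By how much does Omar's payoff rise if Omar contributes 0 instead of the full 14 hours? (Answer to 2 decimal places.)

10.27 hours

Switching from a contribution of 14 to 0 lets Omar keep an extra 14 hours, but lowers the shared-resources pool by 14, which costs Omar their own share of that drop: 1.6/6 × 14 = 3.73.
Net gain = 14 − 3.73 = 10.27. The private return per contributed unit (0.2667) is below 1, so free-riding is indeed the best response regardless of what the others do.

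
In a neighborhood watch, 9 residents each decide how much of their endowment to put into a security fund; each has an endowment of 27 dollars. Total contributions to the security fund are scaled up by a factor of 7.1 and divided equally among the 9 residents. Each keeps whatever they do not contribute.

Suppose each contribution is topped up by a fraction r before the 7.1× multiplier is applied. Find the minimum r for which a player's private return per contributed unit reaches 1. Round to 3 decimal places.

0.268

With matching at rate r, one contributed unit becomes (1 + r) in the security fund and returns 7.1 × (1 + r) / 9 to the contributor.
Setting this equal to 1: 1 + r = 9/7.1 = 1.2676.
So the minimum matching rate is r = 1.2676 − 1 = 0.268.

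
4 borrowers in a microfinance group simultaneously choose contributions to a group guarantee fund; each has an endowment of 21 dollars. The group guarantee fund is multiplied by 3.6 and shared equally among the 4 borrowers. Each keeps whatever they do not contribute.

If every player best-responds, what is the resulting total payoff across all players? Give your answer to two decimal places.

84.00 dollars

Each contributed unit returns 3.6/4 = 0.9000 to its contributor — below 1 — so contributing 0 is dominant for every player. At the Nash equilibrium everyone keeps their 21, and the group total is 4 × 21 = 84.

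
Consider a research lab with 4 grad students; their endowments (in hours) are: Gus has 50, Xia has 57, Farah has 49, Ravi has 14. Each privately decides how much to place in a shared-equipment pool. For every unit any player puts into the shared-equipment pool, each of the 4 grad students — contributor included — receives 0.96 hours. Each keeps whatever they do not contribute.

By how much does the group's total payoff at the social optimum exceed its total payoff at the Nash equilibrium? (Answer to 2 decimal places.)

482.80 hours

The private return per contributed unit is 0.96 < 1 for everyone, so the Nash equilibrium is zero contribution and the group total is Σ E_j = 50 + 57 + 49 + 14 = 170.
Each contributed unit returns 3.840 to the group, so the social optimum is full contribution by everyone: group total = 3.840 × 170 = 652.80.
Efficiency loss = (3.840 − 1) × 170 = 482.80.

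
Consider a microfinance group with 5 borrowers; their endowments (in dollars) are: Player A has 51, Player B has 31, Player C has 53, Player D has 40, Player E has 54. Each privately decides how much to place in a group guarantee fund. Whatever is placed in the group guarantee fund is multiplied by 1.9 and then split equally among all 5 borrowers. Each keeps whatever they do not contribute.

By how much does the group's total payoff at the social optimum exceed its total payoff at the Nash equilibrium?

206.10 dollars

The private return per contributed unit is 1.9/5 = 0.3800 < 1 for every player regardless of endowment, so the Nash equilibrium is zero contribution and the group total is Σ E_j = 51 + 31 + 53 + 40 + 54 = 229.
Each contributed unit returns 1.900 to the group, so the social optimum is full contribution by everyone: group total = 1.900 × 229 = 435.10.
Efficiency loss = (1.900 − 1) × 229 = 206.10.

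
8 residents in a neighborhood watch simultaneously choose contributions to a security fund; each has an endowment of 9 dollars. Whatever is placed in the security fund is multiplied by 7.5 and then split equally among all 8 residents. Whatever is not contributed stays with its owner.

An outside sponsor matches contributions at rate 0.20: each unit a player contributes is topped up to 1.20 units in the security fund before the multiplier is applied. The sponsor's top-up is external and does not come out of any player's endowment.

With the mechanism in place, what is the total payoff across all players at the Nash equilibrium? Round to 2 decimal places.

The effective private return per unit is now 7.5 × 1.20 / 8 = 1.1250 > 1, so every player's dominant strategy flips to full contribution.
At the Nash equilibrium everyone contributes 9. Group total payoff = 7.5 × 1.20 × 72 = 648.00.

648.00 dollars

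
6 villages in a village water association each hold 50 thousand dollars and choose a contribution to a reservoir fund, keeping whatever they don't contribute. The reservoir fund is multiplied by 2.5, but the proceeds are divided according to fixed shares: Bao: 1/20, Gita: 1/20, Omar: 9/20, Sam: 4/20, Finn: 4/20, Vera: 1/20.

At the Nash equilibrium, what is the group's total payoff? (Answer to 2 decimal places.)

375.00 thousand dollars

A player with share s gets back 2.5·s per unit contributed, so full contribution is dominant for anyone with s > 1/2.5 = 0.4000 and zero contribution is dominant for anyone below.
Omar alone (share 9/20) is above the threshold, contributing 50; the remaining 5 contribute 0. Total contributed: 50.
The reservoir fund pays out 2.5 × 50 = 125.00 in total (split across the unequal shares, but the aggregate is all that matters for the group sum).
The 5 free-riders keep 50 each, adding 250. Group total = 250 + 125.00 = 375.00.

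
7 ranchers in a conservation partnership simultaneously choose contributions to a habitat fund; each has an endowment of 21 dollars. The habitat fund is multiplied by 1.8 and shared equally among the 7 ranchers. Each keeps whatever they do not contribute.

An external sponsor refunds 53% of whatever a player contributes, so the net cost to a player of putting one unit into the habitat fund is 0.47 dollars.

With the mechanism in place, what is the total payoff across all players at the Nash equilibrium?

147.00 dollars

The effective private return is (1.8/7) / 0.47 = 0.5471, which is still under 1, so the mechanism doesn't change anyone's dominant strategy: zero contribution.
At the Nash equilibrium no one contributes; group total payoff = 7 × 21 = 147.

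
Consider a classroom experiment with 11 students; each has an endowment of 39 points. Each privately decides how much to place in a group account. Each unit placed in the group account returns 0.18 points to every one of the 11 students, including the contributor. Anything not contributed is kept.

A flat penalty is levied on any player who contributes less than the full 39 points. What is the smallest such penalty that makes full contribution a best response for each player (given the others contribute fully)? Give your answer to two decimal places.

Given the others contribute fully, the best deviation is to contribute 0 (any partial contribution still incurs the fine and gives up units whose private return 0.18 is below 1).
Deviating from 39 to 0 saves 39 points but forfeits the deviator's share of the drop in the group account: 0.18 × 39 = 7.02.
So the deviation gain is 39 − 7.02 = 31.98, and the fine must be at least 31.98 points to wipe it out.

31.98 points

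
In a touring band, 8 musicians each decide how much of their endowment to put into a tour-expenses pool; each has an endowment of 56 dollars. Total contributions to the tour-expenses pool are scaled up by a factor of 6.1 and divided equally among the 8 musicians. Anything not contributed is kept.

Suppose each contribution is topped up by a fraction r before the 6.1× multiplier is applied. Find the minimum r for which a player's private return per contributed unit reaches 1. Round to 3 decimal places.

With matching at rate r, one contributed unit becomes (1 + r) in the tour-expenses pool and returns 6.1 × (1 + r) / 8 to the contributor.
Setting this equal to 1: 1 + r = 8/6.1 = 1.3115.
So the minimum matching rate is r = 1.3115 − 1 = 0.311.

0.311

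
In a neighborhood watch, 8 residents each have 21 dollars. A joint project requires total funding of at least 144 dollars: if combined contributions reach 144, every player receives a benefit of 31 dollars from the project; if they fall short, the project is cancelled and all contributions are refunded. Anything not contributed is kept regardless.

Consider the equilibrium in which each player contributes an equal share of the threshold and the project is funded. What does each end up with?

Equal share of the threshold: 144/8 = 18.
At this profile no one gains by cutting their contribution: any cut drops the total below 144, the project is cancelled, contributions are refunded, and the deviator ends with 21, which is less than 21 − 18 + 31 = 34. Contributing more than 18 just wastes the excess. So contributing exactly 18 is a best response.
Each player's payoff: 21 − 18 + 31 = 34.

34 dollars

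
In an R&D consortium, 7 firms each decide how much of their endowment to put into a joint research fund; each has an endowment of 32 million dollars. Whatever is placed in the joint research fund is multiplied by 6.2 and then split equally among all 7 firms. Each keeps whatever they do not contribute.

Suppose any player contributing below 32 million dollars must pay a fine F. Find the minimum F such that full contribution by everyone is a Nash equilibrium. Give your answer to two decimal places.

Given the others contribute fully, the best deviation is to contribute 0 (any partial contribution still incurs the fine and gives up units whose private return 0.8857 is below 1).
Deviating from 32 to 0 saves 32 million dollars but forfeits the deviator's share of the drop in the joint research fund: 6.2/7 × 32 = 28.34.
So the deviation gain is 32 − 28.34 = 3.66, and the fine must be at least 3.66 million dollars to wipe it out.

3.66 million dollars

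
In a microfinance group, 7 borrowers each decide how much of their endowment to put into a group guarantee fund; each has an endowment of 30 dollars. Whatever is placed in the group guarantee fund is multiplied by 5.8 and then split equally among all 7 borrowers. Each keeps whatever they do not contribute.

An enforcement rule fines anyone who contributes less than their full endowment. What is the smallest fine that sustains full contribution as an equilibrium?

5.14 dollars

Given the others contribute fully, the best deviation is to contribute 0 (any partial contribution still incurs the fine and gives up units whose private return 0.8286 is below 1).
Deviating from 30 to 0 saves 30 dollars but forfeits the deviator's share of the drop in the group guarantee fund: 5.8/7 × 30 = 24.86.
So the deviation gain is 30 − 24.86 = 5.14, and the fine must be at least 5.14 dollars to wipe it out.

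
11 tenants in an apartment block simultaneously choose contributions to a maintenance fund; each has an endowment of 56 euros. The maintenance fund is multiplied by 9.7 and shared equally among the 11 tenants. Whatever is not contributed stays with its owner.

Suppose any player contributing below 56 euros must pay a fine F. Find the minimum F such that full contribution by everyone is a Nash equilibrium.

6.62 euros

Given the others contribute fully, the best deviation is to contribute 0 (any partial contribution still incurs the fine and gives up units whose private return 0.8818 is below 1).
Deviating from 56 to 0 saves 56 euros but forfeits the deviator's share of the drop in the maintenance fund: 9.7/11 × 56 = 49.38.
So the deviation gain is 56 − 49.38 = 6.62, and the fine must be at least 6.62 euros to wipe it out.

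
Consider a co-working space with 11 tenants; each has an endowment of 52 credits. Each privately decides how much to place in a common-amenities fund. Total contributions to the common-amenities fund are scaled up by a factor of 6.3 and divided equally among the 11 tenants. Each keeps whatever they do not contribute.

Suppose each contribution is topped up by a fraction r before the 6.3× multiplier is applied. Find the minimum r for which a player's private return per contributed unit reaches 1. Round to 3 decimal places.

0.746

With matching at rate r, one contributed unit becomes (1 + r) in the common-amenities fund and returns 6.3 × (1 + r) / 11 to the contributor.
Setting this equal to 1: 1 + r = 11/6.3 = 1.7460.
So the minimum matching rate is r = 1.7460 − 1 = 0.746.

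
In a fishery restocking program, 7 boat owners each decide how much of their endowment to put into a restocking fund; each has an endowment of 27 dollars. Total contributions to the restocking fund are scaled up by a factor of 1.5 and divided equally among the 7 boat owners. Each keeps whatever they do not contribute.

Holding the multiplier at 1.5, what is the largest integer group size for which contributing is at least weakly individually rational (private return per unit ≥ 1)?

1

Private return per unit is 1.5/(group size), which is ≥ 1 whenever the group size is ≤ 1.5.
The largest such integer is 1.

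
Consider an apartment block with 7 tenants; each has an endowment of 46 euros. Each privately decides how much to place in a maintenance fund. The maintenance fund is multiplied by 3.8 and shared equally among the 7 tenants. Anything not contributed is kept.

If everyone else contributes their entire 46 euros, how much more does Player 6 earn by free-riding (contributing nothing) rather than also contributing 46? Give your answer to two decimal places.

Switching from a contribution of 46 to 0 lets Player 6 keep an extra 46 euros, but lowers the maintenance fund by 46, which costs Player 6 their own share of that drop: 3.8/7 × 46 = 24.97.
Net gain = 46 − 24.97 = 21.03. The private return per contributed unit (0.5429) is below 1, so free-riding is indeed the best response regardless of what the others do.

21.03 euros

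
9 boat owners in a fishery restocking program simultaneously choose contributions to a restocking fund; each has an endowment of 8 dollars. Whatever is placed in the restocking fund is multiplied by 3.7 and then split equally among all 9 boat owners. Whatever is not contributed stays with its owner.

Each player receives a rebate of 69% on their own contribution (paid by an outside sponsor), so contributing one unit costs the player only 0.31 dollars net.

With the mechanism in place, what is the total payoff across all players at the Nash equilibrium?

316.08 dollars

The effective private return per unit is now (3.7/9) / 0.31 = 1.3262 > 1, so every player's dominant strategy flips to full contribution.
At the Nash equilibrium everyone contributes 8. Group total payoff = 9 × (8 × 0.69 + 3.7 × 8) = 316.08.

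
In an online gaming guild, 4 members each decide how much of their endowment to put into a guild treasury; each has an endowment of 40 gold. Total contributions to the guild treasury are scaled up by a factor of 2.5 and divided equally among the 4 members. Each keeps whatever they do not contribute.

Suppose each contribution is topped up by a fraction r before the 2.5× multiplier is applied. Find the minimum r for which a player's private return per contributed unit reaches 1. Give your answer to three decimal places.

With matching at rate r, one contributed unit becomes (1 + r) in the guild treasury and returns 2.5 × (1 + r) / 4 to the contributor.
Setting this equal to 1: 1 + r = 4/2.5 = 1.6000.
So the minimum matching rate is r = 1.6000 − 1 = 0.600.

0.600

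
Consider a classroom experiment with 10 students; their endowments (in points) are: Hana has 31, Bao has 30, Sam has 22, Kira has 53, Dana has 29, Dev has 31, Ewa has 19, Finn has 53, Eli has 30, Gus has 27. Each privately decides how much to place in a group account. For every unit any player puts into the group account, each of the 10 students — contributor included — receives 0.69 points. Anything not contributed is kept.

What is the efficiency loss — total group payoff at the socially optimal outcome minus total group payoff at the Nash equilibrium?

The private return per contributed unit is 0.69 < 1 for everyone, so the Nash equilibrium is zero contribution and the group total is Σ E_j = 31 + 30 + 22 + 53 + 29 + 31 + 19 + 53 + 30 + 27 = 325.
Each contributed unit returns 6.900 to the group, so the social optimum is full contribution by everyone: group total = 6.900 × 325 = 2242.50.
Efficiency loss = (6.900 − 1) × 325 = 1917.50.

1917.50 points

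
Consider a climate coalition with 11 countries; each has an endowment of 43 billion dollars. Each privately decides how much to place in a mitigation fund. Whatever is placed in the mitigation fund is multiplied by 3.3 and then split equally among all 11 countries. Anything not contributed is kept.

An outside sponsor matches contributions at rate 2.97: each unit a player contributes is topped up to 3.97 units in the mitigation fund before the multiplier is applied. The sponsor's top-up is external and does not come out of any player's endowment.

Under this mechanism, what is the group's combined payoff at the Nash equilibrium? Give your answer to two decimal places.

6196.77 billion dollars

Under the mechanism each unit contributed yields 3.3 × 3.97 / 11 = 1.1910 back to its contributor per unit of net cost, which exceeds 1, making full contribution the dominant choice for everyone.
So the Nash equilibrium is full contribution by all 11; the group earns 3.3 × 3.97 × 473 = 6196.77.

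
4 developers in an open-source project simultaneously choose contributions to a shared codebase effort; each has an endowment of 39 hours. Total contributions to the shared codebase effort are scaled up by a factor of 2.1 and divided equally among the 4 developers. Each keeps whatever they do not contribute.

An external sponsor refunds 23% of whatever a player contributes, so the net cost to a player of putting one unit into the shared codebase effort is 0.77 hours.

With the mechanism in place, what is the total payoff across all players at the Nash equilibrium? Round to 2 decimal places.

156.00 hours

Even with the mechanism, each unit contributed returns only (2.1/4) / 0.77 = 0.6818 per unit of net cost, so contributing nothing is still dominant.
At the Nash equilibrium no one contributes; group total payoff = 4 × 39 = 156.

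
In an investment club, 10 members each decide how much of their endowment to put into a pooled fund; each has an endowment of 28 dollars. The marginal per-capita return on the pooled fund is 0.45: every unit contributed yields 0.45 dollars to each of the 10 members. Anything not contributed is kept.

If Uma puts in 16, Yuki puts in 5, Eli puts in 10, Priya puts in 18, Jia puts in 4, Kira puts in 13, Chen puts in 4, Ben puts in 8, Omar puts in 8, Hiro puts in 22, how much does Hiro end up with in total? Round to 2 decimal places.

Total contributed: 16 + 5 + 10 + 18 + 4 + 13 + 4 + 8 + 8 + 22 = 108.
Each receives 0.45 × 108 = 48.60 from the pooled fund.
Hiro keeps 28 − 22 = 6, so Hiro's payoff is 6 + 48.60 = 54.60.

54.60 dollars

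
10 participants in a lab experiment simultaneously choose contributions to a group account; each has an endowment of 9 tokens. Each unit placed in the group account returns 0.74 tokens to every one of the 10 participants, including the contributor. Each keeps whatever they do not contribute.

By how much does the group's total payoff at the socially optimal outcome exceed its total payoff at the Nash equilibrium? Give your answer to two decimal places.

The private return per contributed unit is 0.74 < 1, so contributing 0 is dominant for every player. At the Nash equilibrium everyone keeps their 9, and the group total is 10 × 9 = 90.
Each contributed unit returns 7.400 to the group as a whole (0.74 to each of 10 players), which exceeds 1, so the social optimum is full contribution: group total = 7.400 × 90 = 666.00.
Efficiency loss = 666.00 − 90 = 576.00.

576.00 tokens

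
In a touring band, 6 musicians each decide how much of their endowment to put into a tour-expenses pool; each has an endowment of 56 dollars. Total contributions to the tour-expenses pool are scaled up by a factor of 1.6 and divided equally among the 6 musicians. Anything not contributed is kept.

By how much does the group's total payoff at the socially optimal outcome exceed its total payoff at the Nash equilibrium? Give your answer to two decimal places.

Each contributed unit returns 1.6/6 = 0.2667 to its contributor — below 1 — so contributing 0 is dominant for every player. At the Nash equilibrium everyone keeps their 56, and the group total is 6 × 56 = 336.
Each contributed unit returns 1.600 to the group as a whole (0.2667 to each of 6 players), which exceeds 1, so the social optimum is full contribution: group total = 1.600 × 336 = 537.60.
Efficiency loss = 537.60 − 336 = 201.60.

201.60 dollars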